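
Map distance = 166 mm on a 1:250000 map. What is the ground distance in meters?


ground = 166 mm * 250000 / 1000 = 41500.0 m

41500.0 m


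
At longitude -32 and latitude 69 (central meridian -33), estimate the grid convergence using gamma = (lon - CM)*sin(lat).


gamma = (-32 - -33) * sin(69) = 1 * 0.93358 = 0.934 degrees

0.934 degrees


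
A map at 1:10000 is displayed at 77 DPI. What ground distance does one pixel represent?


pixel_cm = 2.54 / 77 ≈ 0.032987 cm
ground = pixel_cm * 10000 / 100 = 2.54 * 10000 / (77 * 100) = 25400 / 7700 ≈ 3.3 m

3.3 m


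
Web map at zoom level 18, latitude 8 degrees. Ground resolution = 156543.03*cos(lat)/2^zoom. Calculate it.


res = 156543.03 * cos(8) / 2^18 = 156543.03 * 0.99026807 / 262144 = 0.59 m/pixel

0.59 m/pixel


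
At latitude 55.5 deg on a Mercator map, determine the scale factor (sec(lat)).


SF = 1 / cos(55.5) = 1 / 0.566406 = 1.766

1.766


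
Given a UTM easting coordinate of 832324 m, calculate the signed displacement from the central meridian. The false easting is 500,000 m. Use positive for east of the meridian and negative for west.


displacement = 832324 - 500000 = 332324 m

332324 m


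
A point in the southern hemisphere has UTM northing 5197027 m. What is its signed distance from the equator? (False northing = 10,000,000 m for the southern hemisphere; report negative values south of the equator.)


For southern: actual = 5197027 - 10000000 = -4802973 m

-4802973 m


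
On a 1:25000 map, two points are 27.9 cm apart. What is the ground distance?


ground = 27.9 cm * 25000 / 100 = 6975.0 m = 6.975 km

6.975 km


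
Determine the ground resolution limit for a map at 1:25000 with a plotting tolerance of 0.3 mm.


ground = 0.3 mm * 25000 / 1000 = 7.5 m

7.5 m


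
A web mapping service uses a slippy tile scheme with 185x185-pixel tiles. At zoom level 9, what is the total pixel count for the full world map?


tiles per axis = 2^9 = 512
total tiles = 512^2 = 262144
pixels per axis = 512 * 185 = 94720
total pixels = 94720^2 = 8971878400

8971878400 pixels


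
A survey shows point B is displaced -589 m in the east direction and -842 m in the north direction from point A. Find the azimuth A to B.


az = atan2(-589, -842) = -145.0 deg
adjusted to 0-360: 215.0 degrees

215.0 degrees


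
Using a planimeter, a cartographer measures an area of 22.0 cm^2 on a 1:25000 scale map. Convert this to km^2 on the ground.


ground_area = 22.0 * (25000/100)^2 = 1375000.0 m^2 = 1.375 km^2

1.375 km^2


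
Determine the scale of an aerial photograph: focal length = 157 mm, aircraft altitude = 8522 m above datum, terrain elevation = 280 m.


scale = f / (H - h) = 157 mm / 8242 m = 157 / 8242000 = 1:52497

1:52497


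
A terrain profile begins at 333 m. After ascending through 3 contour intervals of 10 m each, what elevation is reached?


elevation = 333 + 3 * 10 = 363 m

363 m


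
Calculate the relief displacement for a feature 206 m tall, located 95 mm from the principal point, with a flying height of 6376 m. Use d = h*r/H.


d = h * r / H = 206 * 95 / 6376 = 3.07 mm

3.07 mm


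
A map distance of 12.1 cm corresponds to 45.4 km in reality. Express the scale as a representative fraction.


ground = 45.4 km = 4540000 cm; RF denominator = ground / map = 4540000 / 12.1 ≈ 375207; RF = 1:375207

1:375207


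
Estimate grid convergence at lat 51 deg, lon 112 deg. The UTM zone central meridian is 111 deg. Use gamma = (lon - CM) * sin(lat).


gamma = (112 - 111) * sin(51) = 1 * 0.777146 = 0.777 degrees

0.777 degrees


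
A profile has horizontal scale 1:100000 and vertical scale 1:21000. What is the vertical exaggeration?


VE = horizontal_scale / vertical_scale = 100000 / 21000 ≈ 4.8

4.8x


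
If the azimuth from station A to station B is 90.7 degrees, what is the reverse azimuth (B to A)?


back azimuth = (90.7 + 180) mod 360 = 270.7 degrees

270.7 degrees


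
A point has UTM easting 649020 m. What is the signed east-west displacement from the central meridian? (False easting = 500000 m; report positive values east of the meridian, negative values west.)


displacement = 649020 - 500000 = 149020 m

149020 m


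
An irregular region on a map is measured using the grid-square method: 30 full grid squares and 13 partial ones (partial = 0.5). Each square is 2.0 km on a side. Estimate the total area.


effective squares = 30 + 13 * 0.5 = 36.5
area = 36.5 * 4.0 = 146.0 km^2

146.0 km^2


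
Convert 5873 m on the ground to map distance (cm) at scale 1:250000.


map_cm = 5873 * 100 / 250000 = 2.3492 cm ≈ 2.35 cm

2.35 cm


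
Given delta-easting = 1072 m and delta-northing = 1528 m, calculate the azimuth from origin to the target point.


az = atan2(1072, 1528) = 35.1 deg
adjusted to 0-360: 35.1 degrees

35.1 degrees


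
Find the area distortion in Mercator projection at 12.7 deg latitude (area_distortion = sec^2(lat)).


area_distortion = 1/cos^2(12.7) = 1.051

1.051


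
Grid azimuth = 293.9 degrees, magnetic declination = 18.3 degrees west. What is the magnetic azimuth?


magnetic azimuth = grid azimuth - declination (east +ve)
mag_az = 293.9 - -18.3 = 312.2 degrees

312.2 degrees


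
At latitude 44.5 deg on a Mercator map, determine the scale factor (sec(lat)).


SF = 1 / cos(44.5) = 1 / 0.71325 = 1.402

1.402


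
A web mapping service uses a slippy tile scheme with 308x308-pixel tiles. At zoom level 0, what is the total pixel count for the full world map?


tiles per axis = 2^0 = 1
total tiles = 1^2 = 1
pixels per axis = 1 * 308 = 308
total pixels = 308^2 = 94864

94864 pixels


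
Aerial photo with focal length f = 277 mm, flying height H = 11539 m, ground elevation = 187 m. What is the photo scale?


scale = f / (H - h) = 277 mm / 11352 m = 277 / 11352000 = 1:40982

1:40982


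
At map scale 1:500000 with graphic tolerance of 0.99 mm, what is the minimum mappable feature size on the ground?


ground = 0.99 mm * 500000 / 1000 = 495.0 m

495.0 m


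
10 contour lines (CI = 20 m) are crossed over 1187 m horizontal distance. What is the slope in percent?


elevation change = 10 * 20 = 200 m
slope = 200 / 1187 * 100 = 16.8%

16.8%


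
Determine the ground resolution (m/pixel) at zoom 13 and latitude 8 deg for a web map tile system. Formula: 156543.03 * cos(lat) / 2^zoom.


res = 156543.03 * cos(8) / 2^13 = 156543.03 * 0.99026807 / 8192 = 18.92 m/pixel

18.92 m/pixel


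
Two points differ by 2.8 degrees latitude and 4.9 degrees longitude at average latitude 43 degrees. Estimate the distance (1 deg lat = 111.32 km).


dlat_km = 2.8 * 111.32 = 311.696
dlon_km = 4.9 * 111.32 * cos(43) ≈ 398.93
dist = sqrt(311.696^2 + 398.93^2) ≈ 506.3 km

506.3 km


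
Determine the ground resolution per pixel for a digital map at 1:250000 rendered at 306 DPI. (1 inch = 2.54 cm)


pixel_cm = 2.54 / 306 ≈ 0.008301 cm
ground = pixel_cm * 250000 / 100 = 2.54 * 250000 / (306 * 100) = 635000 / 30600 ≈ 20.75 m

20.75 m


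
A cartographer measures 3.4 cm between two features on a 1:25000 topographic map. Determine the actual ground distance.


ground = 3.4 cm * 25000 / 100 = 850.0 m

850.0 m


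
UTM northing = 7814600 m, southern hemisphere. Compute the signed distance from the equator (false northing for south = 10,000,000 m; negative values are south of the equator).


For southern: actual = 7814600 - 10000000 = -2185400 m

-2185400 m


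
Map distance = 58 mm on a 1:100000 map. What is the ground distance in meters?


ground = 58 mm * 100000 / 1000 = 5800.0 m

5800.0 m


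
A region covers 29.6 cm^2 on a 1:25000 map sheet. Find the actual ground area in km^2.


ground_area = 29.6 * (25000/100)^2 = 1850000.0 m^2 = 1.85 km^2

1.85 km^2


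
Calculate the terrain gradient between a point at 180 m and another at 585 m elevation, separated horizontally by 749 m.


gradient = (585 - 180) / 749 = 405 / 749 = 0.5407

0.5407


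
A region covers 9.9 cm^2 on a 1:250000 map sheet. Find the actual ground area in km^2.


ground_area = 9.9 * (250000/100)^2 = 61875000.0 m^2 = 61.875 km^2

61.875 km^2


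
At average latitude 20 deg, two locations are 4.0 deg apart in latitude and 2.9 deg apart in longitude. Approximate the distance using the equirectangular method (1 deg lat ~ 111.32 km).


dlat_km = 4.0 * 111.32 = 445.28
dlon_km = 2.9 * 111.32 * cos(20) ≈ 303.359
dist = sqrt(445.28^2 + 303.359^2) ≈ 538.8 km

538.8 km


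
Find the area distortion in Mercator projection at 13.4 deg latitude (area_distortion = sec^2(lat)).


area_distortion = 1/cos^2(13.4) = 1.057

1.057


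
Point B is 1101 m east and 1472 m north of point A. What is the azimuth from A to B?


az = atan2(1101, 1472) = 36.8 deg
adjusted to 0-360: 36.8 degrees

36.8 degrees


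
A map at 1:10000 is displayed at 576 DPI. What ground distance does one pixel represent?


pixel_cm = 2.54 / 576 ≈ 0.00441 cm
ground = pixel_cm * 10000 / 100 = 2.54 * 10000 / (576 * 100) = 25400 / 57600 ≈ 0.44 m

0.44 m


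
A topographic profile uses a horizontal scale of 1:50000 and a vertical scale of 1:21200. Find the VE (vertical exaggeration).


VE = horizontal_scale / vertical_scale = 50000 / 21200 ≈ 2.4

2.4x


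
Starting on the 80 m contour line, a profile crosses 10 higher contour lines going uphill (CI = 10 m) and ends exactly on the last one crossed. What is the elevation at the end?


elevation = 80 + 10 * 10 = 180 m

180 m


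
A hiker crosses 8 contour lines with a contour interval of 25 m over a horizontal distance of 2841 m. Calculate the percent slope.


elevation change = 8 * 25 = 200 m
slope = 200 / 2841 * 100 = 7.0%

7.0%


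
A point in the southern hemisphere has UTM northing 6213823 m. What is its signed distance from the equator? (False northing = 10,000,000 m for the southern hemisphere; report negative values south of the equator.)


For southern: actual = 6213823 - 10000000 = -3786177 m

-3786177 m


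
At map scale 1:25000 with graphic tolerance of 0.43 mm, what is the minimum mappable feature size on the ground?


ground = 0.43 mm * 25000 / 1000 = 10.75 m

10.75 m


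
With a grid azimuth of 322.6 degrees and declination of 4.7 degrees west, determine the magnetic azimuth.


magnetic azimuth = grid azimuth - declination (east +ve)
mag_az = 322.6 - -4.7 = 327.3 degrees

327.3 degrees


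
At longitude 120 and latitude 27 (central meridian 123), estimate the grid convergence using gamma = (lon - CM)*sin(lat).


gamma = (120 - 123) * sin(27) = -3 * 0.45399 = -1.362 degrees

-1.362 degrees


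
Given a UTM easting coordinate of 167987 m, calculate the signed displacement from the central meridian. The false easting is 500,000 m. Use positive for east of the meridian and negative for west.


displacement = 167987 - 500000 = -332013 m

-332013 m


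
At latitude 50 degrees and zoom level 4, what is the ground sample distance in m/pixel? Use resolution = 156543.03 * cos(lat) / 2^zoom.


res = 156543.03 * cos(50) / 2^4 = 156543.03 * 0.64278761 / 16 = 6289.0 m/pixel

6289.0 m/pixel


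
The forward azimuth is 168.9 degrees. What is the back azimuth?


back azimuth = (168.9 + 180) mod 360 = 348.9 degrees

348.9 degrees


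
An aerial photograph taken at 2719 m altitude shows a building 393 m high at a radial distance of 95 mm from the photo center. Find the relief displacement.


d = h * r / H = 393 * 95 / 2719 = 13.73 mm

13.73 mm


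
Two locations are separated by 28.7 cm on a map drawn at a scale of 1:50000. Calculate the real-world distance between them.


ground = 28.7 cm * 50000 / 100 = 14350.0 m = 14.35 km

14.35 km


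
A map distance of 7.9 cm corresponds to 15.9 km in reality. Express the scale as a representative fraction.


ground = 15.9 km = 1590000 cm; RF denominator = ground / map = 1590000 / 7.9 ≈ 201266; RF = 1:201266

1:201266


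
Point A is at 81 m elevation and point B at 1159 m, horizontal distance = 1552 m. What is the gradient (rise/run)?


gradient = (1159 - 81) / 1552 = 1078 / 1552 = 0.6946

0.6946


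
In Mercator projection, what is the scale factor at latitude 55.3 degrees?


SF = 1 / cos(55.3) = 1 / 0.56928 = 1.757

1.757


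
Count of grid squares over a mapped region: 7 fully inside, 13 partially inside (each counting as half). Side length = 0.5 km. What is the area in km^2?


effective squares = 7 + 13 * 0.5 = 13.5
area = 13.5 * 0.25 = 3.375 km^2

3.375 km^2


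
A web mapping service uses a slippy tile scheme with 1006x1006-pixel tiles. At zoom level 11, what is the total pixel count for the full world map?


tiles per axis = 2^11 = 2048
total tiles = 2048^2 = 4194304
pixels per axis = 2048 * 1006 = 2060288
total pixels = 2060288^2 = 4244786642944

4244786642944 pixels


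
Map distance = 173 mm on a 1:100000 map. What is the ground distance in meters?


ground = 173 mm * 100000 / 1000 = 17300.0 m

17300.0 m


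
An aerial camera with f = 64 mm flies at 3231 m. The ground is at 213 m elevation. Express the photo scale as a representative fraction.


scale = f / (H - h) = 64 mm / 3018 m = 64 / 3018000 = 1:47156

1:47156


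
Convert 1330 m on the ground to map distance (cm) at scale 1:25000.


map_cm = 1330 * 100 / 25000 = 5.32 cm

5.32 cm


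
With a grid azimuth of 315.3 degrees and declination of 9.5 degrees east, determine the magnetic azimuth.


magnetic azimuth = grid azimuth - declination (east +ve)
mag_az = 315.3 - 9.5 = 305.8 degrees

305.8 degrees


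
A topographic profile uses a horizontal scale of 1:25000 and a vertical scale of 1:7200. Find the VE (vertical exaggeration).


VE = horizontal_scale / vertical_scale = 25000 / 7200 ≈ 3.5

3.5x


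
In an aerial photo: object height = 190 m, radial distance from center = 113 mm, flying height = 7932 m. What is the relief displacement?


d = h * r / H = 190 * 113 / 7932 = 2.71 mm

2.71 mm


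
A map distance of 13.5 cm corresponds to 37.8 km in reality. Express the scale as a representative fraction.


ground = 37.8 km = 3780000 cm; RF denominator = ground / map = 3780000 / 13.5 = 280000; RF = 1:280000

1:280000


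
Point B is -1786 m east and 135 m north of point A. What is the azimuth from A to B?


az = atan2(-1786, 135) = -85.7 deg
adjusted to 0-360: 274.3 degrees

274.3 degrees


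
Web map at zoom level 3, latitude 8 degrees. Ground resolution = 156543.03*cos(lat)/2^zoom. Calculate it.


res = 156543.03 * cos(8) / 2^3 = 156543.03 * 0.99026807 / 8 = 19377.45 m/pixel

19377.45 m/pixel


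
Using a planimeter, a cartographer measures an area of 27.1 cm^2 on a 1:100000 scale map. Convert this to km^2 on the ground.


ground_area = 27.1 * (100000/100)^2 = 27100000.0 m^2 = 27.1 km^2

27.1 km^2


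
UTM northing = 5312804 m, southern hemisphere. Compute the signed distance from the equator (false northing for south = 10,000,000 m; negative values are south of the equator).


For southern: actual = 5312804 - 10000000 = -4687196 m

-4687196 m


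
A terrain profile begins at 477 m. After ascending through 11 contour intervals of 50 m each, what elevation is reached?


elevation = 477 + 11 * 50 = 1027 m

1027 m


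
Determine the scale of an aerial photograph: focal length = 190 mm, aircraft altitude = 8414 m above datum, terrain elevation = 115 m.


scale = f / (H - h) = 190 mm / 8299 m = 190 / 8299000 = 1:43679

1:43679


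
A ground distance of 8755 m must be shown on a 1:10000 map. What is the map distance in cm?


map_cm = 8755 * 100 / 10000 = 87.55 cm

87.55 cm


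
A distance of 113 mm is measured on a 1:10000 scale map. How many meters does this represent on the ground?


ground = 113 mm * 10000 / 1000 = 1130.0 m

1130.0 m


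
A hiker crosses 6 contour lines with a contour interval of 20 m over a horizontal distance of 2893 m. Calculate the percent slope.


elevation change = 6 * 20 = 120 m
slope = 120 / 2893 * 100 = 4.1%

4.1%


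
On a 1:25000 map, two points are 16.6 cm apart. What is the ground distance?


ground = 16.6 cm * 25000 / 100 = 4150.0 m = 4.15 km

4.15 km


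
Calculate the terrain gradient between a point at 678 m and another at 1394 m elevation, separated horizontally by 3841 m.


gradient = (1394 - 678) / 3841 = 716 / 3841 = 0.1864

0.1864


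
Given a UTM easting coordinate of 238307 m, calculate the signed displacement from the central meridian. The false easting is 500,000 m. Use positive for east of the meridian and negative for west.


displacement = 238307 - 500000 = -261693 m

-261693 m


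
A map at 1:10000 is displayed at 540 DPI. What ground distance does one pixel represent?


pixel_cm = 2.54 / 540 ≈ 0.004704 cm
ground = pixel_cm * 10000 / 100 = 2.54 * 10000 / (540 * 100) = 25400 / 54000 ≈ 0.47 m

0.47 m


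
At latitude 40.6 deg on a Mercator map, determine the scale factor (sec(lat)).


SF = 1 / cos(40.6) = 1 / 0.759271 = 1.317

1.317


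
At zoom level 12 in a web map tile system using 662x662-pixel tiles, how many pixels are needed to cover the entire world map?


tiles per axis = 2^12 = 4096
total tiles = 4096^2 = 16777216
pixels per axis = 4096 * 662 = 2711552
total pixels = 2711552^2 = 7352514248704

7352514248704 pixels


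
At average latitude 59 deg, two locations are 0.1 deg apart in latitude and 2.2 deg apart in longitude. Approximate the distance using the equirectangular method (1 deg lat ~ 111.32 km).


dlat_km = 0.1 * 111.32 = 11.132
dlon_km = 2.2 * 111.32 * cos(59) ≈ 126.135
dist = sqrt(11.132^2 + 126.135^2) ≈ 126.6 km

126.6 km


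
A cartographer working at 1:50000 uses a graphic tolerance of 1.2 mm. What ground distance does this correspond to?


ground = 1.2 mm * 50000 / 1000 = 60.0 m

60.0 m


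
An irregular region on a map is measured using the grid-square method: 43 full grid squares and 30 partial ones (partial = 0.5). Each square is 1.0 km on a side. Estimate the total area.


effective squares = 43 + 30 * 0.5 = 58.0
area = 58.0 * 1.0 = 58.0 km^2

58.0 km^2


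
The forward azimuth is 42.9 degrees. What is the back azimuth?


back azimuth = (42.9 + 180) mod 360 = 222.9 degrees

222.9 degrees


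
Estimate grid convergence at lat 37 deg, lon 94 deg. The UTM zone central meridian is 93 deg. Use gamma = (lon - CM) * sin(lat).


gamma = (94 - 93) * sin(37) = 1 * 0.601815 = 0.602 degrees

0.602 degrees


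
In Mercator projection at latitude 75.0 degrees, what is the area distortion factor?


area_distortion = 1/cos^2(75.0) = 14.928

14.928


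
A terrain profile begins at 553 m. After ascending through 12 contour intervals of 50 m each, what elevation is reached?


elevation = 553 + 12 * 50 = 1153 m

1153 m


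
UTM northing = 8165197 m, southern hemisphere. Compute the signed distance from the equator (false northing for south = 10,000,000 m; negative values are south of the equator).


For southern: actual = 8165197 - 10000000 = -1834803 m

-1834803 m


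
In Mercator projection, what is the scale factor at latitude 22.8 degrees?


SF = 1 / cos(22.8) = 1 / 0.921863 = 1.085

1.085


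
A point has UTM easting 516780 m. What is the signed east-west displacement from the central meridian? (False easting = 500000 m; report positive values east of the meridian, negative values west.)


displacement = 516780 - 500000 = 16780 m

16780 m


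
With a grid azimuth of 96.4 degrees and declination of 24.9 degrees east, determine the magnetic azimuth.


magnetic azimuth = grid azimuth - declination (east +ve)
mag_az = 96.4 - 24.9 = 71.5 degrees

71.5 degrees


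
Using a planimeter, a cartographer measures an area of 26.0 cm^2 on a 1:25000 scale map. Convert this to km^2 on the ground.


ground_area = 26.0 * (25000/100)^2 = 1625000.0 m^2 = 1.625 km^2

1.625 km^2


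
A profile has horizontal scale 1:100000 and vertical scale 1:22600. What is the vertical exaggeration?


VE = horizontal_scale / vertical_scale = 100000 / 22600 ≈ 4.4

4.4x


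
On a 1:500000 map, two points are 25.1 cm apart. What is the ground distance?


ground = 25.1 cm * 500000 / 100 = 125500.0 m = 125.5 km

125.5 km


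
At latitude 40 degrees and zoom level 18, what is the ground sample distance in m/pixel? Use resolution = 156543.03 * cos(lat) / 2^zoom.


res = 156543.03 * cos(40) / 2^18 = 156543.03 * 0.76604444 / 262144 = 0.46 m/pixel

0.46 m/pixel


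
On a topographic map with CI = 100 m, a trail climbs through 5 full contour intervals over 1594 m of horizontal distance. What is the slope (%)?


elevation change = 5 * 100 = 500 m
slope = 500 / 1594 * 100 = 31.4%

31.4%


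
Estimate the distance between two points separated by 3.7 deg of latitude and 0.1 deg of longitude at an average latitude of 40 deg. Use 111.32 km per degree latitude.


dlat_km = 3.7 * 111.32 = 411.884
dlon_km = 0.1 * 111.32 * cos(40) ≈ 8.528
dist = sqrt(411.884^2 + 8.528^2) ≈ 412.0 km

412.0 km


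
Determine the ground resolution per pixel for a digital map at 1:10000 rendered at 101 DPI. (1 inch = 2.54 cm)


pixel_cm = 2.54 / 101 ≈ 0.025149 cm
ground = pixel_cm * 10000 / 100 = 2.54 * 10000 / (101 * 100) = 25400 / 10100 ≈ 2.51 m

2.51 m


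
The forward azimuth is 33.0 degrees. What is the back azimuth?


back azimuth = (33.0 + 180) mod 360 = 213.0 degrees

213.0 degrees


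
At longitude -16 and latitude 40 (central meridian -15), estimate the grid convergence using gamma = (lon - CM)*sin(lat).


gamma = (-16 - -15) * sin(40) = -1 * 0.642788 = -0.643 degrees

-0.643 degrees


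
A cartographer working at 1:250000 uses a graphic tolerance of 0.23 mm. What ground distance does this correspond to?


ground = 0.23 mm * 250000 / 1000 = 57.5 m

57.5 m


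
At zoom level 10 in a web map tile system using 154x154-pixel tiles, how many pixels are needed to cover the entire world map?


tiles per axis = 2^10 = 1024
total tiles = 1024^2 = 1048576
pixels per axis = 1024 * 154 = 157696
total pixels = 157696^2 = 24868028416

24868028416 pixels


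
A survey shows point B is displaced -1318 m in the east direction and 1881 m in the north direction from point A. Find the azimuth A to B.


az = atan2(-1318, 1881) = -35.0 deg
adjusted to 0-360: 325.0 degrees

325.0 degrees


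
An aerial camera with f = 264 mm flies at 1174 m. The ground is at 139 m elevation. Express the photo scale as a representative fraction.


scale = f / (H - h) = 264 mm / 1035 m = 264 / 1035000 = 1:3920

1:3920


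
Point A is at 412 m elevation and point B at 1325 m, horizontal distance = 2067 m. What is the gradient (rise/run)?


gradient = (1325 - 412) / 2067 = 913 / 2067 = 0.4417

0.4417


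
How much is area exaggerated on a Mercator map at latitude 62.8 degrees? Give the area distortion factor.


area_distortion = 1/cos^2(62.8) = 4.786

4.786


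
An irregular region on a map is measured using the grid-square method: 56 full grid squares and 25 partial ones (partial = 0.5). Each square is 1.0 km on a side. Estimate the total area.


effective squares = 56 + 25 * 0.5 = 68.5
area = 68.5 * 1.0 = 68.5 km^2

68.5 km^2


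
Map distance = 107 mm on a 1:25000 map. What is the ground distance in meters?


ground = 107 mm * 25000 / 1000 = 2675.0 m

2675.0 m


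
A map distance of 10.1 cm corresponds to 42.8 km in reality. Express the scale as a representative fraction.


ground = 42.8 km = 4280000 cm; RF denominator = ground / map = 4280000 / 10.1 ≈ 423762; RF = 1:423762

1:423762


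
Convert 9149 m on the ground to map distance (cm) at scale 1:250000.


map_cm = 9149 * 100 / 250000 = 3.6596 cm ≈ 3.66 cm

3.66 cm


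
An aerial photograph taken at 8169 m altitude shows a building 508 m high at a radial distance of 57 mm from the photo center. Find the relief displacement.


d = h * r / H = 508 * 57 / 8169 = 3.54 mm

3.54 mm


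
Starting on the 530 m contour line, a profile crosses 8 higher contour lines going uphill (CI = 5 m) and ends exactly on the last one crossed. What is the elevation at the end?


elevation = 530 + 8 * 5 = 570 m

570 m


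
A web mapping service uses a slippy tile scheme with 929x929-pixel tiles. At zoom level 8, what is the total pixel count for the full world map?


tiles per axis = 2^8 = 256
total tiles = 256^2 = 65536
pixels per axis = 256 * 929 = 237824
total pixels = 237824^2 = 56560254976

56560254976 pixels


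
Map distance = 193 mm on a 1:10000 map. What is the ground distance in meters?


ground = 193 mm * 10000 / 1000 = 1930.0 m

1930.0 m


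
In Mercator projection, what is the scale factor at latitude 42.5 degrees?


SF = 1 / cos(42.5) = 1 / 0.737277 = 1.356

1.356


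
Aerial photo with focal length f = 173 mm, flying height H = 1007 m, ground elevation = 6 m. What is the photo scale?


scale = f / (H - h) = 173 mm / 1001 m = 173 / 1001000 = 1:5786

1:5786


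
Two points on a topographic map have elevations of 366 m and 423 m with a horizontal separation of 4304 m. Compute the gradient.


gradient = (423 - 366) / 4304 = 57 / 4304 = 0.0132

0.0132


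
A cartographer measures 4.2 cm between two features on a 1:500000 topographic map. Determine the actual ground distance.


ground = 4.2 cm * 500000 / 100 = 21000.0 m = 21.0 km

21.0 km


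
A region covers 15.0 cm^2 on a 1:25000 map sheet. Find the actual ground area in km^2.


ground_area = 15.0 * (25000/100)^2 = 937500.0 m^2 = 0.9375 km^2 ≈ 0.938 km^2

0.938 km^2


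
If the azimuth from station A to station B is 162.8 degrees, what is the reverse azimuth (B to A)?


back azimuth = (162.8 + 180) mod 360 = 342.8 degrees

342.8 degrees


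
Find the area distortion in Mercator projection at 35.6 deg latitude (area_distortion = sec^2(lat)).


area_distortion = 1/cos^2(35.6) = 1.513

1.513


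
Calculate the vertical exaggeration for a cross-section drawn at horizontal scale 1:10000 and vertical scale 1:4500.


VE = horizontal_scale / vertical_scale = 10000 / 4500 ≈ 2.2

2.2x


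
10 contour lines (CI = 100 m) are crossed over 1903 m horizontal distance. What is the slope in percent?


elevation change = 10 * 100 = 1000 m
slope = 1000 / 1903 * 100 = 52.5%

52.5%


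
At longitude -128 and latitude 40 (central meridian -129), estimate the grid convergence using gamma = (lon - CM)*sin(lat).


gamma = (-128 - -129) * sin(40) = 1 * 0.642788 = 0.643 degrees

0.643 degrees


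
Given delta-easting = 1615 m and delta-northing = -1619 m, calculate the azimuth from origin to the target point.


az = atan2(1615, -1619) = 135.1 deg
adjusted to 0-360: 135.1 degrees

135.1 degrees


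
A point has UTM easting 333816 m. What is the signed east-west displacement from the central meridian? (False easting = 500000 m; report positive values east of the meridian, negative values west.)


displacement = 333816 - 500000 = -166184 m

-166184 m


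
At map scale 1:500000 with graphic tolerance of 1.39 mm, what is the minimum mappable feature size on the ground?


ground = 1.39 mm * 500000 / 1000 = 695.0 m

695.0 m


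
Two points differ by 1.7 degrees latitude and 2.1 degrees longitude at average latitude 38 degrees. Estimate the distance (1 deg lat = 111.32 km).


dlat_km = 1.7 * 111.32 = 189.244
dlon_km = 2.1 * 111.32 * cos(38) ≈ 184.215
dist = sqrt(189.244^2 + 184.215^2) ≈ 264.1 km

264.1 km


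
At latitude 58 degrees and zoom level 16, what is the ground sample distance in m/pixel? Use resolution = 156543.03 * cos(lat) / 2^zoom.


res = 156543.03 * cos(58) / 2^16 = 156543.03 * 0.52991926 / 65536 = 1.27 m/pixel

1.27 m/pixel


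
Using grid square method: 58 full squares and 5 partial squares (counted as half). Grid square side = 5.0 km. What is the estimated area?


effective squares = 58 + 5 * 0.5 = 60.5
area = 60.5 * 25.0 = 1512.5 km^2

1512.5 km^2


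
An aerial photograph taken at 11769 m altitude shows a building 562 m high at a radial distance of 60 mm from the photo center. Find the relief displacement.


d = h * r / H = 562 * 60 / 11769 = 2.87 mm

2.87 mm


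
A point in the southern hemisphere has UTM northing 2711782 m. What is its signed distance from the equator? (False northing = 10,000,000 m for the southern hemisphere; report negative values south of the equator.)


For southern: actual = 2711782 - 10000000 = -7288218 m

-7288218 m


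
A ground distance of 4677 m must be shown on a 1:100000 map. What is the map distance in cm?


map_cm = 4677 * 100 / 100000 = 4.677 cm ≈ 4.68 cm

4.68 cm


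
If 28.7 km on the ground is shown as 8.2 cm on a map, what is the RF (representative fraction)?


ground = 28.7 km = 2870000 cm; RF denominator = ground / map = 2870000 / 8.2 = 350000; RF = 1:350000

1:350000


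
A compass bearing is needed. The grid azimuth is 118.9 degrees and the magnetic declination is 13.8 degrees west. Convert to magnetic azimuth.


magnetic azimuth = grid azimuth - declination (east +ve)
mag_az = 118.9 - -13.8 = 132.7 degrees

132.7 degrees


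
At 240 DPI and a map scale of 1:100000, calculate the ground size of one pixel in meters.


pixel_cm = 2.54 / 240 ≈ 0.010583 cm
ground = pixel_cm * 100000 / 100 = 2.54 * 100000 / (240 * 100) = 254000 / 24000 ≈ 10.58 m

10.58 m


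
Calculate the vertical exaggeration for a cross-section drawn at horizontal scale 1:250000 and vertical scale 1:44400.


VE = horizontal_scale / vertical_scale = 250000 / 44400 ≈ 5.6

5.6x


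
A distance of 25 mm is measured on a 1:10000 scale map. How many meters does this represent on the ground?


ground = 25 mm * 10000 / 1000 = 250.0 m

250.0 m


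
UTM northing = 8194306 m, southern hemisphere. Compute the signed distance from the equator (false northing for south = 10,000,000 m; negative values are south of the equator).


For southern: actual = 8194306 - 10000000 = -1805694 m

-1805694 m


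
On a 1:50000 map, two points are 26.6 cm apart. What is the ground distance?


ground = 26.6 cm * 50000 / 100 = 13300.0 m = 13.3 km

13.3 km


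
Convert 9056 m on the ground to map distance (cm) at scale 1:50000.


map_cm = 9056 * 100 / 50000 = 18.112 cm ≈ 18.11 cm

18.11 cm


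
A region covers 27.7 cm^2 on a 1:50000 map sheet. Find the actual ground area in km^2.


ground_area = 27.7 * (50000/100)^2 = 6925000.0 m^2 = 6.925 km^2

6.925 km^2


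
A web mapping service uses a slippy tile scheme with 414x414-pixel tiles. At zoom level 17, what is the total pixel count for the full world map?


tiles per axis = 2^17 = 131072
total tiles = 131072^2 = 17179869184
pixels per axis = 131072 * 414 = 54263808
total pixels = 54263808^2 = 2944560858660864

2944560858660864 pixels


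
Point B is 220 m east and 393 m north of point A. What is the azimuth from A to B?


az = atan2(220, 393) = 29.2 deg
adjusted to 0-360: 29.2 degrees

29.2 degrees


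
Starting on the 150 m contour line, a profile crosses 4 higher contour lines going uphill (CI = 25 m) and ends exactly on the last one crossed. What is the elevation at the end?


elevation = 150 + 4 * 25 = 250 m

250 m


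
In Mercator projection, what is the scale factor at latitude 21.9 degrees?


SF = 1 / cos(21.9) = 1 / 0.927836 = 1.078

1.078


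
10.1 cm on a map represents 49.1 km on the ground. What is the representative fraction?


ground = 49.1 km = 4910000 cm; RF denominator = ground / map = 4910000 / 10.1 ≈ 486139; RF = 1:486139

1:486139


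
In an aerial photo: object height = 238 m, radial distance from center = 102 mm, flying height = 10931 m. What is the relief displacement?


d = h * r / H = 238 * 102 / 10931 = 2.22 mm

2.22 mm


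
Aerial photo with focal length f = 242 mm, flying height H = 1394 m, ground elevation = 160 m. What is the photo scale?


scale = f / (H - h) = 242 mm / 1234 m = 242 / 1234000 = 1:5099

1:5099


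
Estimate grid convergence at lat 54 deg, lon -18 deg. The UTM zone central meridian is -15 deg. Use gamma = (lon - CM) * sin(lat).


gamma = (-18 - -15) * sin(54) = -3 * 0.809017 = -2.427 degrees

-2.427 degrees


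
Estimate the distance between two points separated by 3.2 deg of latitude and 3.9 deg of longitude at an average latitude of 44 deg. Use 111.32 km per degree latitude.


dlat_km = 3.2 * 111.32 = 356.224
dlon_km = 3.9 * 111.32 * cos(44) ≈ 312.3
dist = sqrt(356.224^2 + 312.3^2) ≈ 473.7 km

473.7 km


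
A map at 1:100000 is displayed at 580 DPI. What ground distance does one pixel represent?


pixel_cm = 2.54 / 580 ≈ 0.004379 cm
ground = pixel_cm * 100000 / 100 = 2.54 * 100000 / (580 * 100) = 254000 / 58000 ≈ 4.38 m

4.38 m


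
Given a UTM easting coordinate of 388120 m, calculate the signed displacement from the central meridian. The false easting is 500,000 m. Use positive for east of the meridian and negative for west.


displacement = 388120 - 500000 = -111880 m

-111880 m


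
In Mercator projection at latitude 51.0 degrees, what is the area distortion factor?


area_distortion = 1/cos^2(51.0) = 2.525

2.525


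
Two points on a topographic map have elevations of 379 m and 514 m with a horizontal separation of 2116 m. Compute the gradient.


gradient = (514 - 379) / 2116 = 135 / 2116 = 0.0638

0.0638


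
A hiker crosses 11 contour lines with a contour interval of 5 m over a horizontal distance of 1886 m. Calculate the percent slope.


elevation change = 11 * 5 = 55 m
slope = 55 / 1886 * 100 = 2.9%

2.9%


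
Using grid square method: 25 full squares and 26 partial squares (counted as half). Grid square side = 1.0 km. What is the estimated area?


effective squares = 25 + 26 * 0.5 = 38.0
area = 38.0 * 1.0 = 38.0 km^2

38.0 km^2


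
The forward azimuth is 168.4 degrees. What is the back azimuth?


back azimuth = (168.4 + 180) mod 360 = 348.4 degrees

348.4 degrees


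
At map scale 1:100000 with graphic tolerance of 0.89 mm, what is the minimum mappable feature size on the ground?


ground = 0.89 mm * 100000 / 1000 = 89.0 m

89.0 m


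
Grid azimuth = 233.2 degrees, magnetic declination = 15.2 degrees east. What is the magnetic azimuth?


magnetic azimuth = grid azimuth - declination (east +ve)
mag_az = 233.2 - 15.2 = 218.0 degrees

218.0 degrees


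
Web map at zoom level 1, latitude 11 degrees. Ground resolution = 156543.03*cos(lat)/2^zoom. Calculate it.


res = 156543.03 * cos(11) / 2^1 = 156543.03 * 0.98162718 / 2 = 76833.45 m/pixel

76833.45 m/pixel


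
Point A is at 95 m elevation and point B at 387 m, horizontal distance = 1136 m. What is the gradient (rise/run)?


gradient = (387 - 95) / 1136 = 292 / 1136 = 0.257

0.257


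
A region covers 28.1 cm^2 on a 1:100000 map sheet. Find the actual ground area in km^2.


ground_area = 28.1 * (100000/100)^2 = 28100000.0 m^2 = 28.1 km^2

28.1 km^2


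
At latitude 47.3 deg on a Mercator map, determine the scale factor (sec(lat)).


SF = 1 / cos(47.3) = 1 / 0.67816 = 1.475

1.475


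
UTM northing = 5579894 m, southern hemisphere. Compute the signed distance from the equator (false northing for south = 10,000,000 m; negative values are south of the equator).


For southern: actual = 5579894 - 10000000 = -4420106 m

-4420106 m


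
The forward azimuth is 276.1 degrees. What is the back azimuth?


back azimuth = (276.1 + 180) mod 360 = 96.1 degrees

96.1 degrees


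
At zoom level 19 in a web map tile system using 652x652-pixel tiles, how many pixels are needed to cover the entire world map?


tiles per axis = 2^19 = 524288
total tiles = 524288^2 = 274877906944
pixels per axis = 524288 * 652 = 341835776
total pixels = 341835776^2 = 116851697753522176

116851697753522176 pixels


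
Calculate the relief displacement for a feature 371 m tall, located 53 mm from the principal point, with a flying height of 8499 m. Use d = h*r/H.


d = h * r / H = 371 * 53 / 8499 = 2.31 mm

2.31 mm


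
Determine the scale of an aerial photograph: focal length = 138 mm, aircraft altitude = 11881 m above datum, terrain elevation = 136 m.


scale = f / (H - h) = 138 mm / 11745 m = 138 / 11745000 = 1:85109

1:85109


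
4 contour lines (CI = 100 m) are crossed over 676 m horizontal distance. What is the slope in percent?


elevation change = 4 * 100 = 400 m
slope = 400 / 676 * 100 = 59.2%

59.2%


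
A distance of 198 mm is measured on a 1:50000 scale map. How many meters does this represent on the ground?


ground = 198 mm * 50000 / 1000 = 9900.0 m

9900.0 m


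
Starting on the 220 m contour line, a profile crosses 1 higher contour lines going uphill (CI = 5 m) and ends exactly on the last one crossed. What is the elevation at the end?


elevation = 220 + 1 * 5 = 225 m

225 m


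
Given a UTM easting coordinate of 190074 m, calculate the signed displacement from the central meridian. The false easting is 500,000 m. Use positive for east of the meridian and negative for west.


displacement = 190074 - 500000 = -309926 m

-309926 m


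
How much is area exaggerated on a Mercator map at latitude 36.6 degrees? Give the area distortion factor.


area_distortion = 1/cos^2(36.6) = 1.552

1.552


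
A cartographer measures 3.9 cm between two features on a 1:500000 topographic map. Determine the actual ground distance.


ground = 3.9 cm * 500000 / 100 = 19500.0 m = 19.5 km

19.5 km


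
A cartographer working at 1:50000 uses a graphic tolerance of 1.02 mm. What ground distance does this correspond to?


ground = 1.02 mm * 50000 / 1000 = 51.0 m

51.0 m


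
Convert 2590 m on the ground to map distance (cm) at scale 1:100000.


map_cm = 2590 * 100 / 100000 = 2.59 cm

2.59 cm


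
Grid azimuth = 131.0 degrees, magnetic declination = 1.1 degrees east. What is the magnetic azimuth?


magnetic azimuth = grid azimuth - declination (east +ve)
mag_az = 131.0 - 1.1 = 129.9 degrees

129.9 degrees


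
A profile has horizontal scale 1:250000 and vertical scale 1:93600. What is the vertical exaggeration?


VE = horizontal_scale / vertical_scale = 250000 / 93600 ≈ 2.7

2.7x


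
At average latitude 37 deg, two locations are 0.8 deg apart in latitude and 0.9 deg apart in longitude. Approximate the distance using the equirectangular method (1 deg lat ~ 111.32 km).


dlat_km = 0.8 * 111.32 = 89.056
dlon_km = 0.9 * 111.32 * cos(37) ≈ 80.014
dist = sqrt(89.056^2 + 80.014^2) ≈ 119.7 km

119.7 km


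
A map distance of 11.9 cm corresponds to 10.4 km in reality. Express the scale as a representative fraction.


ground = 10.4 km = 1040000 cm; RF denominator = ground / map = 1040000 / 11.9 ≈ 87395; RF = 1:87395

1:87395


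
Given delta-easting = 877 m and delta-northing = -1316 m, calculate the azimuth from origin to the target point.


az = atan2(877, -1316) = 146.3 deg
adjusted to 0-360: 146.3 degrees

146.3 degrees


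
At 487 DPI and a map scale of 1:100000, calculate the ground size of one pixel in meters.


pixel_cm = 2.54 / 487 ≈ 0.005216 cm
ground = pixel_cm * 100000 / 100 = 2.54 * 100000 / (487 * 100) = 254000 / 48700 ≈ 5.22 m

5.22 m


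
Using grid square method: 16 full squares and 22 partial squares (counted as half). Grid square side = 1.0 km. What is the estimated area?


effective squares = 16 + 22 * 0.5 = 27.0
area = 27.0 * 1.0 = 27.0 km^2

27.0 km^2


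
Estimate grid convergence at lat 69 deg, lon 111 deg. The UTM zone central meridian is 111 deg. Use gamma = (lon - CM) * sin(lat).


gamma = (111 - 111) * sin(69) = 0 * 0.93358 = 0.0 degrees

0.0 degrees
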